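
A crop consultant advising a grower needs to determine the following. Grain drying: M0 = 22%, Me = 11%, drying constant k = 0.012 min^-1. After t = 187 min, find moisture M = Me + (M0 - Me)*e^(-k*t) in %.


M = Me + (M0 - Me) * e^(-k*t)
  = 11 + (22 - 11) * e^(-0.012*187)
  = 11 + 11 * e^(-2.244)
  = 11 + 11 * 0.10603
  = 11 + 1.1664
  = 12.17%


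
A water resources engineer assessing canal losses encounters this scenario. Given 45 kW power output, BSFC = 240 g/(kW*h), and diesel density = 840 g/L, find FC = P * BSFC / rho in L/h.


FC = P * BSFC / rho_fuel
   = 45 * 240 / 840
   = 10800 / 840
   = 12.86 L/h


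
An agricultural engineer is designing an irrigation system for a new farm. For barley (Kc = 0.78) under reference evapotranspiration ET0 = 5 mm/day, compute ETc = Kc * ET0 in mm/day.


ETc = Kc * ET0
    = 0.78 * 5
    = 3.90 mm/day


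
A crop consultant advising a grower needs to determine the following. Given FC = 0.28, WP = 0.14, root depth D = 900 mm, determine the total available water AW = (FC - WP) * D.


AW = (FC - WP) * D
   = (0.28 - 0.14) * 900
   = 0.14 * 900
   = 126 mm


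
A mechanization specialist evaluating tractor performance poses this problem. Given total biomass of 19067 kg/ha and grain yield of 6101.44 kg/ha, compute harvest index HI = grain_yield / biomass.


HI = grain_yield / biomass
   = 6101.44 / 19067
   = 0.32


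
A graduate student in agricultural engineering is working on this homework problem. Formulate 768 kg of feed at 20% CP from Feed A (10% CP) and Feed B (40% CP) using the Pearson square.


parts_A = CP_b - target = 40 - 20 = 20
parts_B = target - CP_a = 20 - 10 = 10
total_parts = 20 + 10 = 30
Feed A = 768 * 20 / 30 = 512 kg
Feed B = 768 * 10 / 30 = 256 kg

512 kg


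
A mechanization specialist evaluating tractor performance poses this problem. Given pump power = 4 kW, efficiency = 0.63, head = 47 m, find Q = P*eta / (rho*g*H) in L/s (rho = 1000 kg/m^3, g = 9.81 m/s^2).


Q = (P * 1000 * eta) / (rho * g * H)
  = (4 * 1000 * 0.63) / (1000 * 9.81 * 47)
  = 2520 / 461070
  = 0.00547 m^3/s = 5.47 L/s


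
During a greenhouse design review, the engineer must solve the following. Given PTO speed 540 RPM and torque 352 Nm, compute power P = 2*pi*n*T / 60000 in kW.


P = 2*pi*n*T / 60000
  = 2*pi * 540 * 352 / 60000
  = 1194307.86 / 60000
  = 19.91 kW


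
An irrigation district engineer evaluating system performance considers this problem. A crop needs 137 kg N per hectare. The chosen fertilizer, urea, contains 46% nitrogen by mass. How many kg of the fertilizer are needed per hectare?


Rate = N_required / (N_content / 100)
     = 137 / (46 / 100)
     = 137 / 0.46
     = 297.83 kg/ha


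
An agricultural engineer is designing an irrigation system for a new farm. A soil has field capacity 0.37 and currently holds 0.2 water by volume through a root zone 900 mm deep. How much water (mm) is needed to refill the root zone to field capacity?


SMD = (FC - theta) * D
    = (0.37 - 0.2) * 900
    = 0.170 * 900
    = 153 mm


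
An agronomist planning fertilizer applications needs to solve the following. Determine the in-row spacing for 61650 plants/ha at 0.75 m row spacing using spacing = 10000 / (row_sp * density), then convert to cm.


spacing = 10000 / (row_sp * density)
        = 10000 / (0.75 * 61650)
        = 10000 / 46237.50
        = 0.21627 m = 21.63 cm


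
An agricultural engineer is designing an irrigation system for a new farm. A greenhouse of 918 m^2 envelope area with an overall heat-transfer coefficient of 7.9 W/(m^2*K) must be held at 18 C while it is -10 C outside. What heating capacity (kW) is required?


dT = 18 - (-10) = 28 K
Q = U * A * dT
  = 7.9 * 918 * 28
  = 203061.60 W = 203.06 kW


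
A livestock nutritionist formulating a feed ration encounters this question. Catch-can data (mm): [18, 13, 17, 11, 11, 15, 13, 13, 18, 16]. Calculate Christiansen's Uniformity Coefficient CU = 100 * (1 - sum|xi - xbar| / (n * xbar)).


xbar = 145 / 10 = 14.500
sum|xi - xbar| = 23
CU = 100 * (1 - 23 / (10 * 14.500))
   = 100 * (1 - 0.1586)
   = 84.14%


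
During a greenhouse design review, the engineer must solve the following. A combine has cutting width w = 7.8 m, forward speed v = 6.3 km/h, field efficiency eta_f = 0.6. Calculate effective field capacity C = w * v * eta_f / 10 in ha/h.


C = w * v * eta_f / 10
  = 7.8 * 6.3 * 0.6 / 10
  = 29.48 / 10
  = 2.95 ha/h


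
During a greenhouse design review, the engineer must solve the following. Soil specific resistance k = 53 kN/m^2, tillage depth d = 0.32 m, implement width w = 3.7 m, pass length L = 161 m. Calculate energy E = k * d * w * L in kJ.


E = k * d * w * L
  = 53 * 0.32 * 3.7 * 161
  = 10103.07 kJ


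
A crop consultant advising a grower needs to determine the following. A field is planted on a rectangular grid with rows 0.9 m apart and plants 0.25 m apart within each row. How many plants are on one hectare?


D = 10000 / (row_sp * plant_sp)
  = 10000 / (0.9 * 0.25)
  = 10000 / 0.2250
  = 44444.44 plants/ha


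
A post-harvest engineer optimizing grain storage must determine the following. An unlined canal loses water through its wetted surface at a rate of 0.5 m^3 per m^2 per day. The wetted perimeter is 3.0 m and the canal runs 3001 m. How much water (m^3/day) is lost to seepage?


S = C * P * L
  = 0.5 * 3.0 * 3001
  = 4501.50 m^3/day


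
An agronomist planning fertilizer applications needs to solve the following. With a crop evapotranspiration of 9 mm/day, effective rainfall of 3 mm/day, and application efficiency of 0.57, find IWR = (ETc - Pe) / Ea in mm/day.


IWR = (ETc - Pe) / Ea
    = (9 - 3) / 0.57
    = 6 / 0.57
    = 10.53 mm/day


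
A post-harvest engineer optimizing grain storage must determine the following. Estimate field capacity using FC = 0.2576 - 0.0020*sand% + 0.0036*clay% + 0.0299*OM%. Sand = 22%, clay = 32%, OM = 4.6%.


FC = 0.2576 - 0.0020*22 + 0.0036*32 + 0.0299*4.6
   = 0.2576 - 0.0440 + 0.1152 + 0.1375
   = 0.4663


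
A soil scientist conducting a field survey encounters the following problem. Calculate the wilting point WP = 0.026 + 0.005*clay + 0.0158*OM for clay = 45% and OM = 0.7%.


WP = 0.026 + 0.005*45 + 0.0158*0.7
   = 0.026 + 0.2250 + 0.0111
   = 0.2621


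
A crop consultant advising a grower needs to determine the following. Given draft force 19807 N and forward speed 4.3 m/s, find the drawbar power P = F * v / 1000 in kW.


P = F * v / 1000
  = 19807 * 4.3 / 1000
  = 85170.10 / 1000
  = 85.17 kW


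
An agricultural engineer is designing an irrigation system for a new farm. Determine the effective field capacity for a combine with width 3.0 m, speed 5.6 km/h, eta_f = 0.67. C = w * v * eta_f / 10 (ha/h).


C = w * v * eta_f / 10
  = 3.0 * 5.6 * 0.67 / 10
  = 11.26 / 10
  = 1.13 ha/h


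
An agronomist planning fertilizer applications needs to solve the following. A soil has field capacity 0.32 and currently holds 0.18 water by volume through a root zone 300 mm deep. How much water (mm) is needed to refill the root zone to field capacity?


SMD = (FC - theta) * D
    = (0.32 - 0.18) * 300
    = 0.140 * 300
    = 42 mm


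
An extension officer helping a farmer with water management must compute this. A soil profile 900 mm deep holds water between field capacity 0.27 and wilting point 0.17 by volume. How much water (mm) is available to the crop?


AW = (FC - WP) * D
   = (0.27 - 0.17) * 900
   = 0.10 * 900
   = 90 mm


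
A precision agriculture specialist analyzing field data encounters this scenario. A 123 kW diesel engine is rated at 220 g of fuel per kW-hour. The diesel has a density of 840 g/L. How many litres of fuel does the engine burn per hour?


FC = P * BSFC / rho_fuel
   = 123 * 220 / 840
   = 27060 / 840
   = 32.21 L/h


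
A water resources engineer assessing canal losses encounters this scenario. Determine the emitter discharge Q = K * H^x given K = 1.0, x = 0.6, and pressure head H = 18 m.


Q = K * H^x
  = 1.0 * 18^0.6
  = 1.0 * 5.6645
  = 5.66 L/h


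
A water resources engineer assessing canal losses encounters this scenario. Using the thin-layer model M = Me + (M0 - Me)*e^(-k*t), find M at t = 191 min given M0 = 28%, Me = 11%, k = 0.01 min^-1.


M = Me + (M0 - Me) * e^(-k*t)
  = 11 + (28 - 11) * e^(-0.01*191)
  = 11 + 17 * e^(-1.910)
  = 11 + 17 * 0.14808
  = 11 + 2.5174
  = 13.52%


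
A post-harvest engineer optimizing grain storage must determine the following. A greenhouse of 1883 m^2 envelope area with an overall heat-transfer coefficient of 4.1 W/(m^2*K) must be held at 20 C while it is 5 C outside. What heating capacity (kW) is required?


dT = 20 - (5) = 15 K
Q = U * A * dT
  = 4.1 * 1883 * 15
  = 115804.50 W = 115.80 kW


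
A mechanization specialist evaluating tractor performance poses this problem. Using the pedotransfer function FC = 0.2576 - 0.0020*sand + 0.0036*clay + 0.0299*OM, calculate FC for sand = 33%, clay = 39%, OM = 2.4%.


FC = 0.2576 - 0.0020*33 + 0.0036*39 + 0.0299*2.4
   = 0.2576 - 0.0660 + 0.1404 + 0.0718
   = 0.4038


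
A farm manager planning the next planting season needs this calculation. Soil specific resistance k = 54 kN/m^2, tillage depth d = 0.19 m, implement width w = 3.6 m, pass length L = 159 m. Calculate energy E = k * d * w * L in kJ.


E = k * d * w * L
  = 54 * 0.19 * 3.6 * 159
  = 5872.82 kJ


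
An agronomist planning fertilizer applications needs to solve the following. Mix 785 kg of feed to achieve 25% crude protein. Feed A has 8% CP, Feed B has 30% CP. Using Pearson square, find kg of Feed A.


parts_A = CP_b - target = 30 - 25 = 5
parts_B = target - CP_a = 25 - 8 = 17
total_parts = 5 + 17 = 22
Feed A = 785 * 5 / 22 = 178.41 kg
Feed B = 785 * 17 / 22 = 606.59 kg

178.41 kg


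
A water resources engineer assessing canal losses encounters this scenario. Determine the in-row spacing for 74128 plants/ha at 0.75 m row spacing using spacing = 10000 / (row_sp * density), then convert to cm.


spacing = 10000 / (row_sp * density)
        = 10000 / (0.75 * 74128)
        = 10000 / 55596
        = 0.17987 m = 17.99 cm


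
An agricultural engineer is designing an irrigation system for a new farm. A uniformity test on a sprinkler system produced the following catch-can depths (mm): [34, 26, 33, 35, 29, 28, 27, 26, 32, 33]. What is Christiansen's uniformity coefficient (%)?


xbar = 303 / 10 = 30.300
sum|xi - xbar| = 31
CU = 100 * (1 - 31 / (10 * 30.300))
   = 100 * (1 - 0.1023)
   = 89.77%


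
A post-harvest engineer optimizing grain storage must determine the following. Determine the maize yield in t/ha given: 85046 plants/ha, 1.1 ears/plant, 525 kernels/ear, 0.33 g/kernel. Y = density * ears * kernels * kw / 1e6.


Y = density * ears * kernels * kw
  = 85046 * 1.1 * 525 * 0.33 g/ha
  = 16207641.45 g/ha
  = 16207.64 kg/ha = 16.21 t/ha


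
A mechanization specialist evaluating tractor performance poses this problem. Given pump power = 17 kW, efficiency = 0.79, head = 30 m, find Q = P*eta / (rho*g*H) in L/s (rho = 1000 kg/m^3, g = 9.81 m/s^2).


Q = (P * 1000 * eta) / (rho * g * H)
  = (17 * 1000 * 0.79) / (1000 * 9.81 * 30)
  = 13430 / 294300
  = 0.04563 m^3/s = 45.63 L/s


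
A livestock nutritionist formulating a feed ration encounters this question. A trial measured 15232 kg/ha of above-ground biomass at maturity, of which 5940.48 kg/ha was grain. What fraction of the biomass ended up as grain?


HI = grain_yield / biomass
   = 5940.48 / 15232
   = 0.39


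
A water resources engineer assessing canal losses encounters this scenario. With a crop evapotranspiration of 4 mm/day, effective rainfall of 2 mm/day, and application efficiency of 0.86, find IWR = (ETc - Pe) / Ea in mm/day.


IWR = (ETc - Pe) / Ea
    = (4 - 2) / 0.86
    = 2 / 0.86
    = 2.33 mm/day


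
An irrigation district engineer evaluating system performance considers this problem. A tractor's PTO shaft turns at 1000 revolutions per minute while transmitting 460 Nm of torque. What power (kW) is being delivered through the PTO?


P = 2*pi*n*T / 60000
  = 2*pi * 1000 * 460 / 60000
  = 2890265.24 / 60000
  = 48.17 kW


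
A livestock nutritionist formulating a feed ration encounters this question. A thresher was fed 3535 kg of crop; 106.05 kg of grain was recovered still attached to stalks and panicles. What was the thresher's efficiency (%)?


eta = (total - unthreshed) / total * 100
    = (3535 - 106.05) / 3535 * 100
    = 3428.95 / 3535 * 100
    = 97%


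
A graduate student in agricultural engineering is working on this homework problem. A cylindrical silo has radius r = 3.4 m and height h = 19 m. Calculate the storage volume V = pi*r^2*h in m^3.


V = pi * r^2 * h
  = pi * 3.4^2 * 19
  = pi * 11.56 * 19
  = 690.02 m^3


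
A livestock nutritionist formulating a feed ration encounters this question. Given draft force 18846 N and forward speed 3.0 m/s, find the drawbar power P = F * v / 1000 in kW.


P = F * v / 1000
  = 18846 * 3.0 / 1000
  = 56538 / 1000
  = 56.54 kW


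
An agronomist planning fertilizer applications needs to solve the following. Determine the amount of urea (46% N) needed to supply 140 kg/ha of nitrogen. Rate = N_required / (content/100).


Rate = N_required / (N_content / 100)
     = 140 / (46 / 100)
     = 140 / 0.46
     = 304.35 kg/ha


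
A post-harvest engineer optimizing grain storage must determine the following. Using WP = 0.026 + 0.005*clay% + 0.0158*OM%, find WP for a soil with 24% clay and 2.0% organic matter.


WP = 0.026 + 0.005*24 + 0.0158*2.0
   = 0.026 + 0.1200 + 0.0316
   = 0.1776


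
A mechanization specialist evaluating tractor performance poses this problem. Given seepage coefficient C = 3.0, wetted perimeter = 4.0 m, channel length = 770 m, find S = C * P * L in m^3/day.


S = C * P * L
  = 3.0 * 4.0 * 770
  = 9240 m^3/day


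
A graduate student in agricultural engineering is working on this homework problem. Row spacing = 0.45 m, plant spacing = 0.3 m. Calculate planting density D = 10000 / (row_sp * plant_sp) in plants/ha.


D = 10000 / (row_sp * plant_sp)
  = 10000 / (0.45 * 0.3)
  = 10000 / 0.1350
  = 74074.07 plants/ha


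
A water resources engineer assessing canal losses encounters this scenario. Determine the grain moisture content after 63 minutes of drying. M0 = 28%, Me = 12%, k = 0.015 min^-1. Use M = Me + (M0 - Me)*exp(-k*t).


M = Me + (M0 - Me) * e^(-k*t)
  = 12 + (28 - 12) * e^(-0.015*63)
  = 12 + 16 * e^(-0.945)
  = 12 + 16 * 0.38868
  = 12 + 6.2189
  = 18.22%


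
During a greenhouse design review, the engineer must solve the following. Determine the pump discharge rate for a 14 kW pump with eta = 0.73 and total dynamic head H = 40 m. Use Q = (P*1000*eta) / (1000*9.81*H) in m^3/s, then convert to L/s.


Q = (P * 1000 * eta) / (rho * g * H)
  = (14 * 1000 * 0.73) / (1000 * 9.81 * 40)
  = 10220 / 392400
  = 0.02604 m^3/s = 26.04 L/s


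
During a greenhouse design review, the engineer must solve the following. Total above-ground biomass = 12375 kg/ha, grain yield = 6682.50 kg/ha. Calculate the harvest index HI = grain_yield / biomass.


HI = grain_yield / biomass
   = 6682.50 / 12375
   = 0.54


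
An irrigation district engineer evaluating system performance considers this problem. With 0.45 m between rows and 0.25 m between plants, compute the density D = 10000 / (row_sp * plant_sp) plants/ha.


D = 10000 / (row_sp * plant_sp)
  = 10000 / (0.45 * 0.25)
  = 10000 / 0.1125
  = 88888.89 plants/ha


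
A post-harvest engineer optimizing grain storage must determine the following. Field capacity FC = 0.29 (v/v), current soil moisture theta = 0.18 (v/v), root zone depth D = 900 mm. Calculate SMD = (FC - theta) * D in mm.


SMD = (FC - theta) * D
    = (0.29 - 0.18) * 900
    = 0.110 * 900
    = 99 mm


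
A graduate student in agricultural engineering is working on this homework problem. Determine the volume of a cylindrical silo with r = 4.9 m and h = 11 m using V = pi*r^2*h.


V = pi * r^2 * h
  = pi * 4.9^2 * 11
  = pi * 24.01 * 11
  = 829.73 m^3


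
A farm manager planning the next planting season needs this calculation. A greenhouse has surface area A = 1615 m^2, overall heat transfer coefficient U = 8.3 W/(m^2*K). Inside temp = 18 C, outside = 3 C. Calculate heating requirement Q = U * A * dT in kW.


dT = 18 - (3) = 15 K
Q = U * A * dT
  = 8.3 * 1615 * 15
  = 201067.50 W = 201.07 kW


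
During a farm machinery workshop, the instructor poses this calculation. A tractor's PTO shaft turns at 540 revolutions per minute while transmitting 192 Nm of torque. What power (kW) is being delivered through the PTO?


P = 2*pi*n*T / 60000
  = 2*pi * 540 * 192 / 60000
  = 651440.65 / 60000
  = 10.86 kW


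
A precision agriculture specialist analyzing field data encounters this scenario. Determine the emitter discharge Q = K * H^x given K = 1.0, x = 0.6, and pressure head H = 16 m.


Q = K * H^x
  = 1.0 * 16^0.6
  = 1.0 * 5.2780
  = 5.28 L/h


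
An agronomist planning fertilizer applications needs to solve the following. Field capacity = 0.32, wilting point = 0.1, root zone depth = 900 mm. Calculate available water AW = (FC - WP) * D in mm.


AW = (FC - WP) * D
   = (0.32 - 0.1) * 900
   = 0.22 * 900
   = 198 mm


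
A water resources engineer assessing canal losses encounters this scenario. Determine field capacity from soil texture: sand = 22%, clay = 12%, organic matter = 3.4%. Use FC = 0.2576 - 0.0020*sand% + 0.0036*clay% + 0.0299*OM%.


FC = 0.2576 - 0.0020*22 + 0.0036*12 + 0.0299*3.4
   = 0.2576 - 0.0440 + 0.0432 + 0.1017
   = 0.3585


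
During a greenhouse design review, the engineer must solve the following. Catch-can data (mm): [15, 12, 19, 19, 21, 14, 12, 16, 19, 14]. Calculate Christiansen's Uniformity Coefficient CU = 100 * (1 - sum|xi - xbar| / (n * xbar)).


xbar = 161 / 10 = 16.100
sum|xi - xbar| = 27.200
CU = 100 * (1 - 27.200 / (10 * 16.100))
   = 100 * (1 - 0.1689)
   = 83.11%


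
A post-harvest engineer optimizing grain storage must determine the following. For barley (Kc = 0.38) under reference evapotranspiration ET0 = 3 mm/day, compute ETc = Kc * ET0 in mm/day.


ETc = Kc * ET0
    = 0.38 * 3
    = 1.14 mm/day


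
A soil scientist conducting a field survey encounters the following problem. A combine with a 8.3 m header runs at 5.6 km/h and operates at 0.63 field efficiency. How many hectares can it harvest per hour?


C = w * v * eta_f / 10
  = 8.3 * 5.6 * 0.63 / 10
  = 29.28 / 10
  = 2.93 ha/h


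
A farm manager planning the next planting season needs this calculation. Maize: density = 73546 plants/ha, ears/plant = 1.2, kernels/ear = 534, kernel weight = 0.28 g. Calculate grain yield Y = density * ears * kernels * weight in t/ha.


Y = density * ears * kernels * kw
  = 73546 * 1.2 * 534 * 0.28 g/ha
  = 13195917.50 g/ha
  = 13195.92 kg/ha = 13.20 t/ha


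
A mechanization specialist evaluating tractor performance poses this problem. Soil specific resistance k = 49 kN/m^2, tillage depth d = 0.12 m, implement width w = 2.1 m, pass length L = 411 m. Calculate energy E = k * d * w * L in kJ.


E = k * d * w * L
  = 49 * 0.12 * 2.1 * 411
  = 5075.03 kJ


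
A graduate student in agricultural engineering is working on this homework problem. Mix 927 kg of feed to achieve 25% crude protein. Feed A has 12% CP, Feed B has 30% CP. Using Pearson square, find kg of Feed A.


parts_A = CP_b - target = 30 - 25 = 5
parts_B = target - CP_a = 25 - 12 = 13
total_parts = 5 + 13 = 18
Feed A = 927 * 5 / 18 = 257.50 kg
Feed B = 927 * 13 / 18 = 669.50 kg

257.50 kg


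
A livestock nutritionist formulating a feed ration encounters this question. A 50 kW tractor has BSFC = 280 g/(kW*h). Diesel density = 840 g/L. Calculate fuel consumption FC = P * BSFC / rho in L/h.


FC = P * BSFC / rho_fuel
   = 50 * 280 / 840
   = 14000 / 840
   = 16.67 L/h


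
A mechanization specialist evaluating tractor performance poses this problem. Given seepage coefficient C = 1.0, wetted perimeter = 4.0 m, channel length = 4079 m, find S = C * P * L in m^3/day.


S = C * P * L
  = 1.0 * 4.0 * 4079
  = 16316 m^3/day


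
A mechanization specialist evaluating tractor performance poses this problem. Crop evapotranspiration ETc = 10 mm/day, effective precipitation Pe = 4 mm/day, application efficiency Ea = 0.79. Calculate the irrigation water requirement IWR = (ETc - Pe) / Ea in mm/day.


IWR = (ETc - Pe) / Ea
    = (10 - 4) / 0.79
    = 6 / 0.79
    = 7.59 mm/day


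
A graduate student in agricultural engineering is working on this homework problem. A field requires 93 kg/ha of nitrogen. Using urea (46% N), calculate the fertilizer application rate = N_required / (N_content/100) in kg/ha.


Rate = N_required / (N_content / 100)
     = 93 / (46 / 100)
     = 93 / 0.46
     = 202.17 kg/ha


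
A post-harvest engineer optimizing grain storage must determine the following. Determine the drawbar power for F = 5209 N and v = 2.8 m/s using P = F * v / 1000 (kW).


P = F * v / 1000
  = 5209 * 2.8 / 1000
  = 14585.20 / 1000
  = 14.59 kW


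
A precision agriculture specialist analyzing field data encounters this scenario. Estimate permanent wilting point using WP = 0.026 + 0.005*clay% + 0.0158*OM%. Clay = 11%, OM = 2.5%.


WP = 0.026 + 0.005*11 + 0.0158*2.5
   = 0.026 + 0.0550 + 0.0395
   = 0.1205


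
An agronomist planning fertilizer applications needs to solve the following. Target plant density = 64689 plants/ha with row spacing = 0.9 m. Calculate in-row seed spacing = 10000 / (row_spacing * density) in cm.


spacing = 10000 / (row_sp * density)
        = 10000 / (0.9 * 64689)
        = 10000 / 58220.10
        = 0.17176 m = 17.18 cm


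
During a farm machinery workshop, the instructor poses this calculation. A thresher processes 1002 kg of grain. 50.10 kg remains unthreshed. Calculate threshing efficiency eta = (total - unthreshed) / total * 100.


eta = (total - unthreshed) / total * 100
    = (1002 - 50.10) / 1002 * 100
    = 951.90 / 1002 * 100
    = 95%


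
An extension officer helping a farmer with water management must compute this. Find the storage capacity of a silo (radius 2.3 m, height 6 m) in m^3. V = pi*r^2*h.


V = pi * r^2 * h
  = pi * 2.3^2 * 6
  = pi * 5.29 * 6
  = 99.71 m^3


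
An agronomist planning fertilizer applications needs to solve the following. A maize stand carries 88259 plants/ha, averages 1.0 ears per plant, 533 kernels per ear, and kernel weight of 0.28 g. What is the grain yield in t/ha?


Y = density * ears * kernels * kw
  = 88259 * 1.0 * 533 * 0.28 g/ha
  = 13171773.16 g/ha
  = 13171.77 kg/ha = 13.17 t/ha


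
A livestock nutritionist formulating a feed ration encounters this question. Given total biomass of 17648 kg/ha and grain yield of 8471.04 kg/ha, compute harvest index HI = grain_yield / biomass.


HI = grain_yield / biomass
   = 8471.04 / 17648
   = 0.48


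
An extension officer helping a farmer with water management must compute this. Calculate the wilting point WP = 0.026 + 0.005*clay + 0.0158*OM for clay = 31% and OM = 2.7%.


WP = 0.026 + 0.005*31 + 0.0158*2.7
   = 0.026 + 0.1550 + 0.0427
   = 0.2237


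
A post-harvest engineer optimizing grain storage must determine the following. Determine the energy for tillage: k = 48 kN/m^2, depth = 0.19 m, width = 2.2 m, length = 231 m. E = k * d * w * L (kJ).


E = k * d * w * L
  = 48 * 0.19 * 2.2 * 231
  = 4634.78 kJ


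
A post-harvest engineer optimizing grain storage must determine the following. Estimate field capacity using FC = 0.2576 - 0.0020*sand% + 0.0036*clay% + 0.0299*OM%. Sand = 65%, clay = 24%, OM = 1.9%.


FC = 0.2576 - 0.0020*65 + 0.0036*24 + 0.0299*1.9
   = 0.2576 - 0.1300 + 0.0864 + 0.0568
   = 0.2708


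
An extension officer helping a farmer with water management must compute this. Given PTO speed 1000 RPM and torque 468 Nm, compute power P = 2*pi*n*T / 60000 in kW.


P = 2*pi*n*T / 60000
  = 2*pi * 1000 * 468 / 60000
  = 2940530.72 / 60000
  = 49.01 kW


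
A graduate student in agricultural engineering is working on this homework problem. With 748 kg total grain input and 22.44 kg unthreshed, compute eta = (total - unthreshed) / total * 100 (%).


eta = (total - unthreshed) / total * 100
    = (748 - 22.44) / 748 * 100
    = 725.56 / 748 * 100
    = 97%


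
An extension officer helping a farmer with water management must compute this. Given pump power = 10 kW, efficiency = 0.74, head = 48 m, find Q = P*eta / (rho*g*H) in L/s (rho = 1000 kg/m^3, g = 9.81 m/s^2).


Q = (P * 1000 * eta) / (rho * g * H)
  = (10 * 1000 * 0.74) / (1000 * 9.81 * 48)
  = 7400 / 470880
  = 0.01572 m^3/s = 15.72 L/s


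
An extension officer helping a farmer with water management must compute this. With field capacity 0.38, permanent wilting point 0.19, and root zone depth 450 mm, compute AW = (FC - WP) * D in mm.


AW = (FC - WP) * D
   = (0.38 - 0.19) * 450
   = 0.19 * 450
   = 85.50 mm


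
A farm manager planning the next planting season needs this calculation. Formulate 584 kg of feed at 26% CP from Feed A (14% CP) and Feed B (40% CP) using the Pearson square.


parts_A = CP_b - target = 40 - 26 = 14
parts_B = target - CP_a = 26 - 14 = 12
total_parts = 14 + 12 = 26
Feed A = 584 * 14 / 26 = 314.46 kg
Feed B = 584 * 12 / 26 = 269.54 kg

314.46 kg


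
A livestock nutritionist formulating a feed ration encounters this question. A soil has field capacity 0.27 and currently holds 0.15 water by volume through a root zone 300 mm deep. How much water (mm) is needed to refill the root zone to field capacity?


SMD = (FC - theta) * D
    = (0.27 - 0.15) * 300
    = 0.120 * 300
    = 36 mm


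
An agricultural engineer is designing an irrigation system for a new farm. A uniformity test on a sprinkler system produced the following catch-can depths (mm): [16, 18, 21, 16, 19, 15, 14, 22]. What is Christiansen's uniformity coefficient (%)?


xbar = 141 / 8 = 17.625
sum|xi - xbar| = 19
CU = 100 * (1 - 19 / (8 * 17.625))
   = 100 * (1 - 0.1348)
   = 86.52%


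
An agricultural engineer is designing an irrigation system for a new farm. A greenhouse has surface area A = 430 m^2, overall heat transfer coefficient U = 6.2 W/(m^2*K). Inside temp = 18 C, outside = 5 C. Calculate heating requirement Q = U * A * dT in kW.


dT = 18 - (5) = 13 K
Q = U * A * dT
  = 6.2 * 430 * 13
  = 34658 W = 34.66 kW


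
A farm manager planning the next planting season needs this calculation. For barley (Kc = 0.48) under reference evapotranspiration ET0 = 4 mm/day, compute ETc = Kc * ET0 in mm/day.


ETc = Kc * ET0
    = 0.48 * 4
    = 1.92 mm/day


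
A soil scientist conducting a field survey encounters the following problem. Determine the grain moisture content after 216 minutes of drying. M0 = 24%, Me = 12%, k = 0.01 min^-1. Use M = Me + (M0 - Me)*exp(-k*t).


M = Me + (M0 - Me) * e^(-k*t)
  = 12 + (24 - 12) * e^(-0.01*216)
  = 12 + 12 * e^(-2.160)
  = 12 + 12 * 0.11533
  = 12 + 1.3839
  = 13.38%


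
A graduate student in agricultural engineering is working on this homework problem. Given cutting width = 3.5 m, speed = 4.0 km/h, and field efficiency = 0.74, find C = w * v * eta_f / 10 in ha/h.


C = w * v * eta_f / 10
  = 3.5 * 4.0 * 0.74 / 10
  = 10.36 / 10
  = 1.04 ha/h


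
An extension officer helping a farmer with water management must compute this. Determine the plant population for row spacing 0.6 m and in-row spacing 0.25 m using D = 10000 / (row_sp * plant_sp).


D = 10000 / (row_sp * plant_sp)
  = 10000 / (0.6 * 0.25)
  = 10000 / 0.1500
  = 66666.67 plants/ha


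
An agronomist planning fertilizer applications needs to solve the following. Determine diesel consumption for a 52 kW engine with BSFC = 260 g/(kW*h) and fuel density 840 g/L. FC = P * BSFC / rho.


FC = P * BSFC / rho_fuel
   = 52 * 260 / 840
   = 13520 / 840
   = 16.10 L/h


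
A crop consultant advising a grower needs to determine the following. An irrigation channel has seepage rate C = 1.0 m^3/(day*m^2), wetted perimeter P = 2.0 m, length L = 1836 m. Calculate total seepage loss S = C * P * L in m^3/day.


S = C * P * L
  = 1.0 * 2.0 * 1836
  = 3672 m^3/day


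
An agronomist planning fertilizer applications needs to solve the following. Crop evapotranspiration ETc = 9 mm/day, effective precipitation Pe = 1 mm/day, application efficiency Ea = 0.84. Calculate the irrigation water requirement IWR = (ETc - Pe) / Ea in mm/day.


IWR = (ETc - Pe) / Ea
    = (9 - 1) / 0.84
    = 8 / 0.84
    = 9.52 mm/day


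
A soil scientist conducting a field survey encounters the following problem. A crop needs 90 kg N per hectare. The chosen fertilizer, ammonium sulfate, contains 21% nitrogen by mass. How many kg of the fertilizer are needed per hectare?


Rate = N_required / (N_content / 100)
     = 90 / (21 / 100)
     = 90 / 0.21
     = 428.57 kg/ha


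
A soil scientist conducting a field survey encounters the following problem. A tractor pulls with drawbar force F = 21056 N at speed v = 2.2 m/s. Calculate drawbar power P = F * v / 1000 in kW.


P = F * v / 1000
  = 21056 * 2.2 / 1000
  = 46323.20 / 1000
  = 46.32 kW


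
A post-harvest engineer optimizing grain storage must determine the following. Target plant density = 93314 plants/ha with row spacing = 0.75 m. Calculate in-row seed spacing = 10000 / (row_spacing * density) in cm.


spacing = 10000 / (row_sp * density)
        = 10000 / (0.75 * 93314)
        = 10000 / 69985.50
        = 0.14289 m = 14.29 cm


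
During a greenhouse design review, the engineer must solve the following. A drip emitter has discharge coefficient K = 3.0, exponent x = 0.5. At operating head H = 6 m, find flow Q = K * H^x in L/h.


Q = K * H^x
  = 3.0 * 6^0.5
  = 3.0 * 2.4495
  = 7.35 L/h


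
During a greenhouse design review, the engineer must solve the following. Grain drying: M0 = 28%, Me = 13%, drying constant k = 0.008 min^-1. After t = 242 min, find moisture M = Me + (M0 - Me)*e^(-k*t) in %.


M = Me + (M0 - Me) * e^(-k*t)
  = 13 + (28 - 13) * e^(-0.008*242)
  = 13 + 15 * e^(-1.936)
  = 13 + 15 * 0.14428
  = 13 + 2.1642
  = 15.16%


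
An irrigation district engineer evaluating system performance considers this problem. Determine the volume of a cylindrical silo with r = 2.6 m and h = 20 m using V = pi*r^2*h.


V = pi * r^2 * h
  = pi * 2.6^2 * 20
  = pi * 6.76 * 20
  = 424.74 m^3


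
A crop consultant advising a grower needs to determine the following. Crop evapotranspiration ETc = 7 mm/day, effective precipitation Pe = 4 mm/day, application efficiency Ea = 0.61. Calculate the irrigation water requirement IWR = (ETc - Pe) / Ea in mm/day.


IWR = (ETc - Pe) / Ea
    = (7 - 4) / 0.61
    = 3 / 0.61
    = 4.92 mm/day


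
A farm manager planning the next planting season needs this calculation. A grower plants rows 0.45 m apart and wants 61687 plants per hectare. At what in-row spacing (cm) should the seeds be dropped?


spacing = 10000 / (row_sp * density)
        = 10000 / (0.45 * 61687)
        = 10000 / 27759.15
        = 0.36024 m = 36.02 cm


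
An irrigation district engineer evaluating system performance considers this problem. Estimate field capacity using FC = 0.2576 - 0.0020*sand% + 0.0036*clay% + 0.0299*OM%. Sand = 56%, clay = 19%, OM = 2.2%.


FC = 0.2576 - 0.0020*56 + 0.0036*19 + 0.0299*2.2
   = 0.2576 - 0.1120 + 0.0684 + 0.0658
   = 0.2798


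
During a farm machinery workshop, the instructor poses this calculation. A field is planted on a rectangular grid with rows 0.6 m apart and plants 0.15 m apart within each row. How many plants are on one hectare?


D = 10000 / (row_sp * plant_sp)
  = 10000 / (0.6 * 0.15)
  = 10000 / 0.0900
  = 111111.11 plants/ha


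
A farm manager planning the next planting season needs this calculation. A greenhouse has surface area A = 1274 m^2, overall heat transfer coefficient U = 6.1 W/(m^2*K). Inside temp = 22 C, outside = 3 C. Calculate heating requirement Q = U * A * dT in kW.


dT = 22 - (3) = 19 K
Q = U * A * dT
  = 6.1 * 1274 * 19
  = 147656.60 W = 147.66 kW


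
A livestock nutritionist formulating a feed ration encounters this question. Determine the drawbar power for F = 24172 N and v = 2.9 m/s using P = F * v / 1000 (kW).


P = F * v / 1000
  = 24172 * 2.9 / 1000
  = 70098.80 / 1000
  = 70.10 kW


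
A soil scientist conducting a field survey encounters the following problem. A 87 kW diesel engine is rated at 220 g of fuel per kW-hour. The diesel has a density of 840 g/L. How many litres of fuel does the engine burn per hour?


FC = P * BSFC / rho_fuel
   = 87 * 220 / 840
   = 19140 / 840
   = 22.79 L/h


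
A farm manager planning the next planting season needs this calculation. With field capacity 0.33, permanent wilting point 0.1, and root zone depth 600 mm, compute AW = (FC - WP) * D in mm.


AW = (FC - WP) * D
   = (0.33 - 0.1) * 600
   = 0.23 * 600
   = 138 mm


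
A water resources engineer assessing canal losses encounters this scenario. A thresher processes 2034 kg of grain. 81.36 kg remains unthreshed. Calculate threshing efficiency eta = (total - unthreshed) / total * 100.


eta = (total - unthreshed) / total * 100
    = (2034 - 81.36) / 2034 * 100
    = 1952.64 / 2034 * 100
    = 96%


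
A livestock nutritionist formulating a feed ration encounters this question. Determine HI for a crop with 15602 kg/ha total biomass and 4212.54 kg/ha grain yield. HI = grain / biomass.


HI = grain_yield / biomass
   = 4212.54 / 15602
   = 0.27


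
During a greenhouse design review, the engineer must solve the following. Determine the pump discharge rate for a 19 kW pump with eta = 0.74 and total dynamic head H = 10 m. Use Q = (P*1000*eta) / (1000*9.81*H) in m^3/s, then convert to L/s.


Q = (P * 1000 * eta) / (rho * g * H)
  = (19 * 1000 * 0.74) / (1000 * 9.81 * 10)
  = 14060 / 98100
  = 0.14332 m^3/s = 143.32 L/s


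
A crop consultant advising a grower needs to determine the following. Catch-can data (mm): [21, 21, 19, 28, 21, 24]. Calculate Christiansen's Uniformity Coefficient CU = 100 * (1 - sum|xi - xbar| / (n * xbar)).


xbar = 134 / 6 = 22.333
sum|xi - xbar| = 14.667
CU = 100 * (1 - 14.667 / (6 * 22.333))
   = 100 * (1 - 0.1095)
   = 89.05%


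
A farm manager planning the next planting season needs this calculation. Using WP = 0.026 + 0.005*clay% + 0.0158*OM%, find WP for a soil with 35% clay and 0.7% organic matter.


WP = 0.026 + 0.005*35 + 0.0158*0.7
   = 0.026 + 0.1750 + 0.0111
   = 0.2121


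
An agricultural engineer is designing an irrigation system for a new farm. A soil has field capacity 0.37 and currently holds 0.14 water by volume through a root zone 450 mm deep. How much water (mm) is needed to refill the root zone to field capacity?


SMD = (FC - theta) * D
    = (0.37 - 0.14) * 450
    = 0.230 * 450
    = 103.50 mm


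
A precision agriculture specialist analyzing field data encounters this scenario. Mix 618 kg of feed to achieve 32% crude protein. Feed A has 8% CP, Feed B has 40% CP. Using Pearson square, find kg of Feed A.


parts_A = CP_b - target = 40 - 32 = 8
parts_B = target - CP_a = 32 - 8 = 24
total_parts = 8 + 24 = 32
Feed A = 618 * 8 / 32 = 154.50 kg
Feed B = 618 * 24 / 32 = 463.50 kg

154.50 kg


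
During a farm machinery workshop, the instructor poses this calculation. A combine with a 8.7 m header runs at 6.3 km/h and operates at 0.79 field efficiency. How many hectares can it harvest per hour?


C = w * v * eta_f / 10
  = 8.7 * 6.3 * 0.79 / 10
  = 43.30 / 10
  = 4.33 ha/h


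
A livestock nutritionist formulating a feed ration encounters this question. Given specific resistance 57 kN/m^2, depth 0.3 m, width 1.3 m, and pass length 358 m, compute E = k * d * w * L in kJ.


E = k * d * w * L
  = 57 * 0.3 * 1.3 * 358
  = 7958.34 kJ


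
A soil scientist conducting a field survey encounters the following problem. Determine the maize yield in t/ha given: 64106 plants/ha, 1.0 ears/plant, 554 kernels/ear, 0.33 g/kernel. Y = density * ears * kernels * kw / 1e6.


Y = density * ears * kernels * kw
  = 64106 * 1.0 * 554 * 0.33 g/ha
  = 11719858.92 g/ha
  = 11719.86 kg/ha = 11.72 t/ha


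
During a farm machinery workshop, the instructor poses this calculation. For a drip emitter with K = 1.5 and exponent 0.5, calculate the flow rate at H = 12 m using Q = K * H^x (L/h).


Q = K * H^x
  = 1.5 * 12^0.5
  = 1.5 * 3.4641
  = 5.20 L/h


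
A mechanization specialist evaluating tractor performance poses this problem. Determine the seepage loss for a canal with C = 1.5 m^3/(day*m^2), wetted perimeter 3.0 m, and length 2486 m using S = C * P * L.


S = C * P * L
  = 1.5 * 3.0 * 2486
  = 11187 m^3/day


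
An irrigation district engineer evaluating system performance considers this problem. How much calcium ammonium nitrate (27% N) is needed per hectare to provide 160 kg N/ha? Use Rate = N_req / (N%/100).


Rate = N_required / (N_content / 100)
     = 160 / (27 / 100)
     = 160 / 0.27
     = 592.59 kg/ha


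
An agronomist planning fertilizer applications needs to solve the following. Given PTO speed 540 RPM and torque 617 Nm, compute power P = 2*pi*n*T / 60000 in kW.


P = 2*pi*n*T / 60000
  = 2*pi * 540 * 617 / 60000
  = 2093431.68 / 60000
  = 34.89 kW


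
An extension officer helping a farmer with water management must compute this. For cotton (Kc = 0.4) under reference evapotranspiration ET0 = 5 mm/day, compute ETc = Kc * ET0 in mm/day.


ETc = Kc * ET0
    = 0.4 * 5
    = 2 mm/day


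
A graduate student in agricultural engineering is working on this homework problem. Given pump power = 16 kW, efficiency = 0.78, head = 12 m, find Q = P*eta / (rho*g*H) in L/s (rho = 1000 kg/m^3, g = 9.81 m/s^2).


Q = (P * 1000 * eta) / (rho * g * H)
  = (16 * 1000 * 0.78) / (1000 * 9.81 * 12)
  = 12480 / 117720
  = 0.10601 m^3/s = 106.01 L/s


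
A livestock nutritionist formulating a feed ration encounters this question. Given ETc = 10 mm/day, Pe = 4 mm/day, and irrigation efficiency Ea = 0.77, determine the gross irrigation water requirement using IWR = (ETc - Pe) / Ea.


IWR = (ETc - Pe) / Ea
    = (10 - 4) / 0.77
    = 6 / 0.77
    = 7.79 mm/day


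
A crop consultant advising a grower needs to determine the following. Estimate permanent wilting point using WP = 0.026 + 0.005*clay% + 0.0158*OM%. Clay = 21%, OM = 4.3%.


WP = 0.026 + 0.005*21 + 0.0158*4.3
   = 0.026 + 0.1050 + 0.0679
   = 0.1989


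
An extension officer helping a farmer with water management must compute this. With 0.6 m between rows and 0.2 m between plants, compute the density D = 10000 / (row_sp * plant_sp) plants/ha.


D = 10000 / (row_sp * plant_sp)
  = 10000 / (0.6 * 0.2)
  = 10000 / 0.1200
  = 83333.33 plants/ha


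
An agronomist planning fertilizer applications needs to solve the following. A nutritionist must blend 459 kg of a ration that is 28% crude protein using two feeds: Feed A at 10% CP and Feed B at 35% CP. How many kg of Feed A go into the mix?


parts_A = CP_b - target = 35 - 28 = 7
parts_B = target - CP_a = 28 - 10 = 18
total_parts = 7 + 18 = 25
Feed A = 459 * 7 / 25 = 128.52 kg
Feed B = 459 * 18 / 25 = 330.48 kg

128.52 kg


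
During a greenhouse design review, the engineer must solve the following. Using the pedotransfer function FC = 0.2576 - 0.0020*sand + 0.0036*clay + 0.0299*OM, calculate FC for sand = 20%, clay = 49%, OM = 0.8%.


FC = 0.2576 - 0.0020*20 + 0.0036*49 + 0.0299*0.8
   = 0.2576 - 0.0400 + 0.1764 + 0.0239
   = 0.4179


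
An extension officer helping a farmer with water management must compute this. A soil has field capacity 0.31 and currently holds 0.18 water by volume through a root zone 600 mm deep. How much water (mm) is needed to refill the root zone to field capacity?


SMD = (FC - theta) * D
    = (0.31 - 0.18) * 600
    = 0.130 * 600
    = 78 mm
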